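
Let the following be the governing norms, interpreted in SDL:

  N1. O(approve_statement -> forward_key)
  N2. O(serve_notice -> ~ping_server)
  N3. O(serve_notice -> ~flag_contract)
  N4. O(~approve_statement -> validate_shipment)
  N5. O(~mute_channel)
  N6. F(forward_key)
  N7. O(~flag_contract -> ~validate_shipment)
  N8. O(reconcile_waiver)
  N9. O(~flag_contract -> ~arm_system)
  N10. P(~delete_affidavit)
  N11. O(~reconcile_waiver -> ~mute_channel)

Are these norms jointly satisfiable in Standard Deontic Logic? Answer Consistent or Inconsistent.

Consistent

Premise 11 is O(~reconcile_waiver -> ~mute_channel); even if O(~mute_channel) held, inferring O(~reconcile_waiver) would be affirming the consequent — invalid.
So O(~reconcile_waiver) is not derivable, and the apparent clash with O(reconcile_waiver) does not arise.
A world satisfying every obligation exists (e.g. approve_statement=false, arm_system=false, delete_affidavit=false, flag_contract=true, forward_key=false, mute_channel=false, ping_server=false, reconcile_waiver=true, serve_notice=false, validate_shipment=true); no atom is both obligatory and forbidden, so the set is consistent.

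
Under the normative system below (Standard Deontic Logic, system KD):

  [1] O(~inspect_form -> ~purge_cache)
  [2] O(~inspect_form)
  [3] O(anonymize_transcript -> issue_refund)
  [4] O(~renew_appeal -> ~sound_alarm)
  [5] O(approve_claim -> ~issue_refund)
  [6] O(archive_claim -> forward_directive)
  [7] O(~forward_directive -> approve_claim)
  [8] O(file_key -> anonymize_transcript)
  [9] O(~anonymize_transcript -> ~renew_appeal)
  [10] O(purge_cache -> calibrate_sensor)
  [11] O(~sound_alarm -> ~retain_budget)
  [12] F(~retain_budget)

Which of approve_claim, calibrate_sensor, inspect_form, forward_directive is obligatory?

F(~retain_budget) at premise 12 means O(retain_budget).
Premise 11, O(~sound_alarm -> ~retain_budget), contraposes to O(retain_budget -> sound_alarm); with O(retain_budget) we get O(sound_alarm).
Premise 4, O(~renew_appeal -> ~sound_alarm), contraposes to O(sound_alarm -> renew_appeal); with O(sound_alarm) we get O(renew_appeal).
Premise 9, O(~anonymize_transcript -> ~renew_appeal), contraposes to O(renew_appeal -> anonymize_transcript); with O(renew_appeal) we get O(anonymize_transcript).
With premise 3, O(anonymize_transcript -> issue_refund), the K-axiom yields O(issue_refund).
Premise 5, O(approve_claim -> ~issue_refund), contraposes to O(issue_refund -> ~approve_claim); with O(issue_refund) we get O(~approve_claim).
The contrapositive of premise 7 (O(~forward_directive -> approve_claim)) is O(~approve_claim -> forward_directive), and O(~approve_claim) is already established, so O(forward_directive).
So O(forward_directive) holds — forward_directive is obligatory. None of the other listed options is made obligatory by any chain of premises.

forward_directive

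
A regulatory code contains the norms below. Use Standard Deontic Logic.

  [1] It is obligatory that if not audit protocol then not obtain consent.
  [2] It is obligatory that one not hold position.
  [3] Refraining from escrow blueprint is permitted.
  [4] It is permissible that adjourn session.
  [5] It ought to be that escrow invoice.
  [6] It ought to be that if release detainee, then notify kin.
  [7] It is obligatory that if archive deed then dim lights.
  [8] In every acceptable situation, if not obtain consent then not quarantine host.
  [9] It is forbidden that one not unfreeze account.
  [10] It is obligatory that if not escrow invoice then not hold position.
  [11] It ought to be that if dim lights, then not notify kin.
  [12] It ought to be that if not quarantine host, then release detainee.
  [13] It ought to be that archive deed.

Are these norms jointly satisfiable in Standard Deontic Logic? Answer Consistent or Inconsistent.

Consistent

Premise 10 is O(¬escrow_invoice → ¬hold_position); even if O(¬hold_position) held, inferring O(¬escrow_invoice) would be affirming the consequent — invalid.
So O(¬escrow_invoice) is not derivable, and the apparent clash with O(escrow_invoice) does not arise.
A world satisfying every obligation exists (e.g. adjourn_session=false, archive_deed=true, audit_protocol=true, dim_lights=true, escrow_blueprint=false, escrow_invoice=true, hold_position=false, notify_kin=false, obtain_consent=true, quarantine_host=true, release_detainee=false, unfreeze_account=true); no atom is both obligatory and forbidden, so the set is consistent.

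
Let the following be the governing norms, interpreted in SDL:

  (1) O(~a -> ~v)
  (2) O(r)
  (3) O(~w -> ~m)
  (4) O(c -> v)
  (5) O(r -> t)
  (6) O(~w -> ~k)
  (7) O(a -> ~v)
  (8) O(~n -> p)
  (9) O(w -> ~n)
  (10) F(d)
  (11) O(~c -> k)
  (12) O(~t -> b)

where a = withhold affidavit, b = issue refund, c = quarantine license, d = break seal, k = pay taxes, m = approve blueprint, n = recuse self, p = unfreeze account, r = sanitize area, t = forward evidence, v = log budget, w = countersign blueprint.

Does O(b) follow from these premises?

No

Premise 12 is O(~t -> b), but O(~t) is not derivable from the premises, so it does not yield O(b).
No other premise forces O(b). An ideal world satisfying every premise can still have b false, so O(b) is not derivable.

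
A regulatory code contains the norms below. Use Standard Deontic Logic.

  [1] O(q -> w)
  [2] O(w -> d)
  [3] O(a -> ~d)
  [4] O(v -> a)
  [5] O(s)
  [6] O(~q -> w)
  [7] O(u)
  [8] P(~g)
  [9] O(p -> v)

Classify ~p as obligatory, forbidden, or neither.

By case analysis on ~q: premise 6 gives O(~q -> w) and premise 1 gives O(q -> w), so O(w) either way.
From O(w) and premise 2, O(w -> d), we obtain O(d).
Premise 3 is O(a -> ~d); contrapositively O(d -> ~a). Since O(d) holds, K gives O(~a).
The contrapositive of premise 4 (O(v -> a)) is O(~a -> ~v), and O(~a) is already established, so O(~v).
Premise 9, O(p -> v), contraposes to O(~v -> ~p); with O(~v) we get O(~p).
Premises 5, 7, 8 do not contribute to this derivation.
Hence ~p is obligatory.

Obligatory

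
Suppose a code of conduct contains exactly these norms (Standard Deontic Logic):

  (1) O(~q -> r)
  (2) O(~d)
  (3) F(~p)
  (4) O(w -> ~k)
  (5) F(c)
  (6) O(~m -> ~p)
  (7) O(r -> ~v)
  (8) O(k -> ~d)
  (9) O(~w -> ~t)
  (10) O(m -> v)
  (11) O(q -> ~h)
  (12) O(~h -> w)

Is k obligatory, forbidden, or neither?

F(~p) at premise 3 means O(p).
Premise 6 is O(~m -> ~p); contrapositively O(p -> m). Since O(p) holds, K gives O(m).
Applying K to premise 10 (O(m -> v)) and O(m) yields O(v).
Premise 7, O(r -> ~v), contraposes to O(v -> ~r); with O(v) we get O(~r).
Premise 1 is O(~q -> r); contrapositively O(~r -> q). Since O(~r) holds, K gives O(q).
With premise 11, O(q -> ~h), the K-axiom yields O(~h).
Premise 12 is O(~h -> w); since O(~h), deontic closure gives O(w).
With premise 4, O(w -> ~k), the K-axiom yields O(~k).
Premises 2, 5, 8, 9 do not contribute to this derivation.
Thus O(~k), which is F(k): k is forbidden.

Forbidden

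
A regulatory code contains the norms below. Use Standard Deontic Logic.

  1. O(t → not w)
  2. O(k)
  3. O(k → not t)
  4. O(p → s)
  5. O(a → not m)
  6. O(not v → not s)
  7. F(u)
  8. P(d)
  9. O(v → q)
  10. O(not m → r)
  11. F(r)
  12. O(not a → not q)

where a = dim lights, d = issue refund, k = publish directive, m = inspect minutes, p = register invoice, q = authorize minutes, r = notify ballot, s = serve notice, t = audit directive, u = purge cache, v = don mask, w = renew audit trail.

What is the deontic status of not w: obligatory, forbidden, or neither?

Premise 1 is O(t → not w), but O(t) is not derivable from the premises, so it does not yield O(not w).
No premise or chain of K-axiom applications forces O(not w), and none forces O(w). So not w is neither obligatory nor forbidden under these norms.

Neither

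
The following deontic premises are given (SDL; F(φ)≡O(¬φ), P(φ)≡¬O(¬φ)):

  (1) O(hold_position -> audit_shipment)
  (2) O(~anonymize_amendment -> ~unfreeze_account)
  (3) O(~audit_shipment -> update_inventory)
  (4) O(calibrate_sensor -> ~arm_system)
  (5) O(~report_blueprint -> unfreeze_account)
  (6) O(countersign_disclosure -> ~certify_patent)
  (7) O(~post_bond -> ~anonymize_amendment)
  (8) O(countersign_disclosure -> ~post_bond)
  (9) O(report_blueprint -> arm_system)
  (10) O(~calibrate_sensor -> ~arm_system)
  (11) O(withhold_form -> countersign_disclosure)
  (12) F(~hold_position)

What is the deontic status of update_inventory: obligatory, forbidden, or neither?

Premise 3 is O(~audit_shipment -> update_inventory), but O(~audit_shipment) is not derivable from the premises, so it does not yield O(update_inventory).
No premise or chain of K-axiom applications forces O(update_inventory), and none forces O(~update_inventory). So update_inventory is neither obligatory nor forbidden under these norms.

Neither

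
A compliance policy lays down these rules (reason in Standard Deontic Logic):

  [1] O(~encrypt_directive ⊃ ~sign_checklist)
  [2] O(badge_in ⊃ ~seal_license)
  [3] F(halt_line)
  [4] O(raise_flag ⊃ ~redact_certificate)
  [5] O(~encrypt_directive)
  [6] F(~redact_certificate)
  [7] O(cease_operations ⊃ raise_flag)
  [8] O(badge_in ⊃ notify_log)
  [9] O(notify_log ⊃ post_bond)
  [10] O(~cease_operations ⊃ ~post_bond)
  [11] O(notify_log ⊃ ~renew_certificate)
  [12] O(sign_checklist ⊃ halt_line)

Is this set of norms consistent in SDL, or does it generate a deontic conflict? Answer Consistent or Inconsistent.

Consistent

Premise 12 is O(sign_checklist ⊃ halt_line), but O(sign_checklist) is not derivable from the premises, so it does not yield O(halt_line).
So O(halt_line) is not derivable, and the apparent clash with O(~halt_line) does not arise.
A world satisfying every obligation exists (e.g. badge_in=false, cease_operations=false, encrypt_directive=false, halt_line=false, notify_log=false, post_bond=false, raise_flag=false, redact_certificate=true, renew_certificate=false, seal_license=false, sign_checklist=false); no atom is both obligatory and forbidden, so the set is consistent.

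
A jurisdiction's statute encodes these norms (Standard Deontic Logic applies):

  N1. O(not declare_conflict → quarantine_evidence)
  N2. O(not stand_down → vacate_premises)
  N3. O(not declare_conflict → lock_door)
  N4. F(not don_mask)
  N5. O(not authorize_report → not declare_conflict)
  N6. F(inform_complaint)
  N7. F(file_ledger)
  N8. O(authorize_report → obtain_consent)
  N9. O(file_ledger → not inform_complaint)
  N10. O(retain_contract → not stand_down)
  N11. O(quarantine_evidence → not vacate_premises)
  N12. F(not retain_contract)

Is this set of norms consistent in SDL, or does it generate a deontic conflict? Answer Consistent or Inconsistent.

Consistent

Premise 9 is O(file_ledger → not inform_complaint); even if O(not inform_complaint) held, inferring O(file_ledger) would be affirming the consequent — invalid.
So O(file_ledger) is not derivable, and the apparent clash with O(not file_ledger) does not arise.
A world satisfying every obligation exists (e.g. authorize_report=true, declare_conflict=true, don_mask=true, file_ledger=false, inform_complaint=false, lock_door=false, obtain_consent=true, quarantine_evidence=false, retain_contract=true, stand_down=false, vacate_premises=true); no atom is both obligatory and forbidden, so the set is consistent.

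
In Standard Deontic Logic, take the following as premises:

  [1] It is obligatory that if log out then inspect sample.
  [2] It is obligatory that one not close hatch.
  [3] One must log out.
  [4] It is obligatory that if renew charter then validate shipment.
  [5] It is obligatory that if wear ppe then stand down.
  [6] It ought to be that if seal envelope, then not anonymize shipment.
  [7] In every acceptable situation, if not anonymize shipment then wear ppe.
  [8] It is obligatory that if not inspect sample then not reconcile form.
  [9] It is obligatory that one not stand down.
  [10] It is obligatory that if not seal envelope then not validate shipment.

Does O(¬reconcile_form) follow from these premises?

No

Premise 8 is O(¬inspect_sample → ¬reconcile_form), but O(¬inspect_sample) is not derivable from the premises, so it does not yield O(¬reconcile_form).
No other premise forces O(¬reconcile_form). An ideal world satisfying every premise can still have ¬reconcile_form false, so O(¬reconcile_form) is not derivable.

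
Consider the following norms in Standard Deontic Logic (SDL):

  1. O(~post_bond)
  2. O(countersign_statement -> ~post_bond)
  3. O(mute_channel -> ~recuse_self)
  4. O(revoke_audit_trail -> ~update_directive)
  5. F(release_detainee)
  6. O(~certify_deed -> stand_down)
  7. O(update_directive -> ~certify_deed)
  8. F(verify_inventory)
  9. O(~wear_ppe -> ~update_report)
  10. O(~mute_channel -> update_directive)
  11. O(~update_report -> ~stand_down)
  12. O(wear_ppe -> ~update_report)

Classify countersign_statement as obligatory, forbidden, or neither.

Premise 2 is O(countersign_statement -> ~post_bond); even if O(~post_bond) held, inferring O(countersign_statement) would be affirming the consequent — invalid.
No premise or chain of K-axiom applications forces O(countersign_statement), and none forces O(~countersign_statement). So countersign_statement is neither obligatory nor forbidden under these norms.

Neither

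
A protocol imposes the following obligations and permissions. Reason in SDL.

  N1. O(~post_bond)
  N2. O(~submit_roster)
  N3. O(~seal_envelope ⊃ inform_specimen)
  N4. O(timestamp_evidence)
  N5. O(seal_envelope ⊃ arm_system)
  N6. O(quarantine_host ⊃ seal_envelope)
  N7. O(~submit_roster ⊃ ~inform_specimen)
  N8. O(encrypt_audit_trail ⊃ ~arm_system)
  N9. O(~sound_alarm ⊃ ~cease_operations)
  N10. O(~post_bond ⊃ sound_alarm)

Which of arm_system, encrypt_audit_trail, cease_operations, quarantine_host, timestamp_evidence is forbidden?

From premise 2 we have O(~submit_roster).
Applying K to premise 7 (O(~submit_roster ⊃ ~inform_specimen)) and O(~submit_roster) yields O(~inform_specimen).
Premise 3 is O(~seal_envelope ⊃ inform_specimen); contrapositively O(~inform_specimen ⊃ seal_envelope). Since O(~inform_specimen) holds, K gives O(seal_envelope).
Applying K to premise 5 (O(seal_envelope ⊃ arm_system)) and O(seal_envelope) yields O(arm_system).
Premise 8, O(encrypt_audit_trail ⊃ ~arm_system), contraposes to O(arm_system ⊃ ~encrypt_audit_trail); with O(arm_system) we get O(~encrypt_audit_trail).
So O(~encrypt_audit_trail) holds, i.e. encrypt_audit_trail is forbidden. None of the other listed options is forbidden under the premises.

encrypt_audit_trail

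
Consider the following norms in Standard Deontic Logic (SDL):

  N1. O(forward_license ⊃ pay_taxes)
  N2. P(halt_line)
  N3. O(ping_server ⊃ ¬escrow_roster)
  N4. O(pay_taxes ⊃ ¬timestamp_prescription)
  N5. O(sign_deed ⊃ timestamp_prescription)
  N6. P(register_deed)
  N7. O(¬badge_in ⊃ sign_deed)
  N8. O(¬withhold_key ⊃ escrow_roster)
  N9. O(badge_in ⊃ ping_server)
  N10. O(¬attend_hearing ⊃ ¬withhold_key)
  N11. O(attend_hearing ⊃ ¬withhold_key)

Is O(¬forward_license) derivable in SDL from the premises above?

Premises 10 and 11 are O(¬attend_hearing ⊃ ¬withhold_key) and O(attend_hearing ⊃ ¬withhold_key); every ideal world satisfies ¬attend_hearing or attend_hearing, so in either case ¬withhold_key holds — hence O(¬withhold_key).
With premise 8, O(¬withhold_key ⊃ escrow_roster), the K-axiom yields O(escrow_roster).
The contrapositive of premise 3 (O(ping_server ⊃ ¬escrow_roster)) is O(escrow_roster ⊃ ¬ping_server), and O(escrow_roster) is already established, so O(¬ping_server).
The contrapositive of premise 9 (O(badge_in ⊃ ping_server)) is O(¬ping_server ⊃ ¬badge_in), and O(¬ping_server) is already established, so O(¬badge_in).
From O(¬badge_in) and premise 7, O(¬badge_in ⊃ sign_deed), we obtain O(sign_deed).
With premise 5, O(sign_deed ⊃ timestamp_prescription), the K-axiom yields O(timestamp_prescription).
The contrapositive of premise 4 (O(pay_taxes ⊃ ¬timestamp_prescription)) is O(timestamp_prescription ⊃ ¬pay_taxes), and O(timestamp_prescription) is already established, so O(¬pay_taxes).
The contrapositive of premise 1 (O(forward_license ⊃ pay_taxes)) is O(¬pay_taxes ⊃ ¬forward_license), and O(¬pay_taxes) is already established, so O(¬forward_license).
Premises 2, 6 do not contribute to this derivation.
So O(¬forward_license) follows.

Yes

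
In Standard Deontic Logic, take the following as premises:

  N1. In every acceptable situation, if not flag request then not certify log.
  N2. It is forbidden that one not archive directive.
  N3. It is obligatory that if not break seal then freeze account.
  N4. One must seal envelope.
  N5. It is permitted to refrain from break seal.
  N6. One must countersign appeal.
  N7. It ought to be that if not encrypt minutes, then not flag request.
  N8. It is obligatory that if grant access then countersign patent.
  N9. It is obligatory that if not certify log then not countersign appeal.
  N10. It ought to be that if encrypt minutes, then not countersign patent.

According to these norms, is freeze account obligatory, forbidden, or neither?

Premise 3 is O(¬break_seal → freeze_account), but O(¬break_seal) is not derivable from the premises (the permission P(¬break_seal) asserts only ¬O(break_seal), not O(¬break_seal)), so it does not yield O(freeze_account).
No premise or chain of K-axiom applications forces O(freeze_account), and none forces O(¬freeze_account). So freeze_account is neither obligatory nor forbidden under these norms.

Neither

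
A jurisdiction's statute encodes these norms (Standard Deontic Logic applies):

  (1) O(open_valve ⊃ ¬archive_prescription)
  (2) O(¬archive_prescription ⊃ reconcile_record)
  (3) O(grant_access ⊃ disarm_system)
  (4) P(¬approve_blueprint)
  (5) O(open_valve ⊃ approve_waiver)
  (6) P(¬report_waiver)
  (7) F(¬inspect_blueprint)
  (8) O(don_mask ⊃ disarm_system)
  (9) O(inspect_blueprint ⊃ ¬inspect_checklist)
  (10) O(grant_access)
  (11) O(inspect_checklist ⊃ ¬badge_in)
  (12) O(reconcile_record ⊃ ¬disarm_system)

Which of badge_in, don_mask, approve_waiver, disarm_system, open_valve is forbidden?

open_valve

Premise 10 gives O(grant_access).
Premise 3 is O(grant_access ⊃ disarm_system); since O(grant_access), deontic closure gives O(disarm_system).
The contrapositive of premise 12 (O(reconcile_record ⊃ ¬disarm_system)) is O(disarm_system ⊃ ¬reconcile_record), and O(disarm_system) is already established, so O(¬reconcile_record).
The contrapositive of premise 2 (O(¬archive_prescription ⊃ reconcile_record)) is O(¬reconcile_record ⊃ archive_prescription), and O(¬reconcile_record) is already established, so O(archive_prescription).
The contrapositive of premise 1 (O(open_valve ⊃ ¬archive_prescription)) is O(archive_prescription ⊃ ¬open_valve), and O(archive_prescription) is already established, so O(¬open_valve).
So O(¬open_valve) holds, i.e. open_valve is forbidden. None of the other listed options is forbidden under the premises.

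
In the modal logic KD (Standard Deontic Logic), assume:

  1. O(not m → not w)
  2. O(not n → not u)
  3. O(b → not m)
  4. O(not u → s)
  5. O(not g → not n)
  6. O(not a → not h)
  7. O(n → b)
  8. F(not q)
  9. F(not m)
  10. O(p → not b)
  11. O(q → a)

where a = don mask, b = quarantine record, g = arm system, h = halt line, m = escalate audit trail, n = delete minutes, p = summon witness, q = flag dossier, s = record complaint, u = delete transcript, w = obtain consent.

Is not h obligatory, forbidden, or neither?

Neither

Premise 6 is O(not a → not h), but O(not a) is not derivable from the premises, so it does not yield O(not h).
No premise or chain of K-axiom applications forces O(not h), and none forces O(h). So not h is neither obligatory nor forbidden under these norms.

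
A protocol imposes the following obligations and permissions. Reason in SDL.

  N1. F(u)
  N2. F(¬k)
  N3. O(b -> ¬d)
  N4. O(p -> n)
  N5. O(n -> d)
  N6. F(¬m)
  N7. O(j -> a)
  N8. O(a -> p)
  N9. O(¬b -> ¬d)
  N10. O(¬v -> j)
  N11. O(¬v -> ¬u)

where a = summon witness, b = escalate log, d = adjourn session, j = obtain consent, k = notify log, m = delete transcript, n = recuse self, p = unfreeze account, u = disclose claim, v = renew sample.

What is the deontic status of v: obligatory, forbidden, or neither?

By case analysis on ¬b: premise 9 gives O(¬b -> ¬d) and premise 3 gives O(b -> ¬d), so O(¬d) either way.
The contrapositive of premise 5 (O(n -> d)) is O(¬d -> ¬n), and O(¬d) is already established, so O(¬n).
Premise 4, O(p -> n), contraposes to O(¬n -> ¬p); with O(¬n) we get O(¬p).
Premise 8, O(a -> p), contraposes to O(¬p -> ¬a); with O(¬p) we get O(¬a).
Premise 7 is O(j -> a); contrapositively O(¬a -> ¬j). Since O(¬a) holds, K gives O(¬j).
Premise 10, O(¬v -> j), contraposes to O(¬j -> v); with O(¬j) we get O(v).
Premises 1, 2, 6, 11 do not contribute to this derivation.
Hence v is obligatory.

Obligatory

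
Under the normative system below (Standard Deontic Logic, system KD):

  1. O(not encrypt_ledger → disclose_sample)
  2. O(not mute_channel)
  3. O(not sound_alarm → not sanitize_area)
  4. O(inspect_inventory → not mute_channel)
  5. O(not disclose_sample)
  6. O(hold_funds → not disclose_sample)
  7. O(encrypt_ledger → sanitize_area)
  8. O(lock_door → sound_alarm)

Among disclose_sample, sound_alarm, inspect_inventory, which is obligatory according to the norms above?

sound_alarm

From premise 5 we have O(not disclose_sample).
Premise 1 is O(not encrypt_ledger → disclose_sample); contrapositively O(not disclose_sample → encrypt_ledger). Since O(not disclose_sample) holds, K gives O(encrypt_ledger).
Premise 7 is O(encrypt_ledger → sanitize_area); since O(encrypt_ledger), deontic closure gives O(sanitize_area).
Premise 3, O(not sound_alarm → not sanitize_area), contraposes to O(sanitize_area → sound_alarm); with O(sanitize_area) we get O(sound_alarm).
So O(sound_alarm) holds — sound_alarm is obligatory. None of the other listed options is made obligatory by any chain of premises.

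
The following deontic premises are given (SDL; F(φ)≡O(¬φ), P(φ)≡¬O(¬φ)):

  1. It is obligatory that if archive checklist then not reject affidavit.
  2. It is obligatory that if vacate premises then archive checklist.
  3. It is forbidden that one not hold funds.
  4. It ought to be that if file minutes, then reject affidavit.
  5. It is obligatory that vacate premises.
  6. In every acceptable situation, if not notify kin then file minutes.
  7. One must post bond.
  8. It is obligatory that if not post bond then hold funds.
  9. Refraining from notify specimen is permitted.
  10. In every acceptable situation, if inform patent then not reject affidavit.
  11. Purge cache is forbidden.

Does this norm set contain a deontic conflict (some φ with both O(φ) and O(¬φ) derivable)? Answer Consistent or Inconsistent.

Consistent

Premise 8 is O(¬post_bond → hold_funds); even if O(hold_funds) held, inferring O(¬post_bond) would be affirming the consequent — invalid.
So O(¬post_bond) is not derivable, and the apparent clash with O(post_bond) does not arise.
A world satisfying every obligation exists (e.g. archive_checklist=true, file_minutes=false, hold_funds=true, inform_patent=false, notify_kin=true, notify_specimen=false, post_bond=true, purge_cache=false, reject_affidavit=false, vacate_premises=true); no atom is both obligatory and forbidden, so the set is consistent.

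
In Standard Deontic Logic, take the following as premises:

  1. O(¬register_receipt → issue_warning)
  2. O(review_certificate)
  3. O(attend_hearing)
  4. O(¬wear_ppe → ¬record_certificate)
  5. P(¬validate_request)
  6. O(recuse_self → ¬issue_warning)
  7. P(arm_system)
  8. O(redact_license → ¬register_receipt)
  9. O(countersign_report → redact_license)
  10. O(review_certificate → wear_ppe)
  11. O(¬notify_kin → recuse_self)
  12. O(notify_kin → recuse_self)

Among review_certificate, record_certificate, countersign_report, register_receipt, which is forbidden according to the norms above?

Premises 11 and 12 cover both cases: O(¬notify_kin → recuse_self) and O(notify_kin → recuse_self). Since ¬notify_kin ∨ notify_kin is a tautology, O(recuse_self) follows.
From O(recuse_self) and premise 6, O(recuse_self → ¬issue_warning), we obtain O(¬issue_warning).
The contrapositive of premise 1 (O(¬register_receipt → issue_warning)) is O(¬issue_warning → register_receipt), and O(¬issue_warning) is already established, so O(register_receipt).
Premise 8, O(redact_license → ¬register_receipt), contraposes to O(register_receipt → ¬redact_license); with O(register_receipt) we get O(¬redact_license).
Premise 9, O(countersign_report → redact_license), contraposes to O(¬redact_license → ¬countersign_report); with O(¬redact_license) we get O(¬countersign_report).
So O(¬countersign_report) holds, i.e. countersign_report is forbidden. None of the other listed options is forbidden under the premises.

countersign_report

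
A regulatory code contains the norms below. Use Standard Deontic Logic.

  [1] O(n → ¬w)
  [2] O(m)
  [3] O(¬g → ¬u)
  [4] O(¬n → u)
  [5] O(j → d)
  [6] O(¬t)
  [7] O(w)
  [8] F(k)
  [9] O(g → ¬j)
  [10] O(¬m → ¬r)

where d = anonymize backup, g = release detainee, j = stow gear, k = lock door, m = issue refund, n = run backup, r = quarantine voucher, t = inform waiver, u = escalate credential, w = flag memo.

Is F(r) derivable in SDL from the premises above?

No

Premise 10 is O(¬m → ¬r), but O(¬m) is not derivable from the premises, so it does not yield O(¬r).
No other premise forces O(¬r). An ideal world satisfying every premise can still have r true, so F(r) is not derivable.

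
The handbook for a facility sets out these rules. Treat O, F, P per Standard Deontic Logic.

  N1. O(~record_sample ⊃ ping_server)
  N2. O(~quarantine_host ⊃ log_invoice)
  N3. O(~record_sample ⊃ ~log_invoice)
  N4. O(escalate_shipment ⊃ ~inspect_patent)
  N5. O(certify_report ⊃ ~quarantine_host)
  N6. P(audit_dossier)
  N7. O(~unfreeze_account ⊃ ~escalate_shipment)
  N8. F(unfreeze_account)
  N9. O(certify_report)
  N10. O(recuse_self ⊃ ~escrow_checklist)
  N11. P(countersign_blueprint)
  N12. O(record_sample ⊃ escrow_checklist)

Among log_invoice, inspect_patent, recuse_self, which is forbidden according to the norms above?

Premise 9 gives O(certify_report).
From O(certify_report) and premise 5, O(certify_report ⊃ ~quarantine_host), we obtain O(~quarantine_host).
From O(~quarantine_host) and premise 2, O(~quarantine_host ⊃ log_invoice), we obtain O(log_invoice).
Premise 3 is O(~record_sample ⊃ ~log_invoice); contrapositively O(log_invoice ⊃ record_sample). Since O(log_invoice) holds, K gives O(record_sample).
Applying K to premise 12 (O(record_sample ⊃ escrow_checklist)) and O(record_sample) yields O(escrow_checklist).
Premise 10 is O(recuse_self ⊃ ~escrow_checklist); contrapositively O(escrow_checklist ⊃ ~recuse_self). Since O(escrow_checklist) holds, K gives O(~recuse_self).
So O(~recuse_self) holds, i.e. recuse_self is forbidden. None of the other listed options is forbidden under the premises.

recuse_self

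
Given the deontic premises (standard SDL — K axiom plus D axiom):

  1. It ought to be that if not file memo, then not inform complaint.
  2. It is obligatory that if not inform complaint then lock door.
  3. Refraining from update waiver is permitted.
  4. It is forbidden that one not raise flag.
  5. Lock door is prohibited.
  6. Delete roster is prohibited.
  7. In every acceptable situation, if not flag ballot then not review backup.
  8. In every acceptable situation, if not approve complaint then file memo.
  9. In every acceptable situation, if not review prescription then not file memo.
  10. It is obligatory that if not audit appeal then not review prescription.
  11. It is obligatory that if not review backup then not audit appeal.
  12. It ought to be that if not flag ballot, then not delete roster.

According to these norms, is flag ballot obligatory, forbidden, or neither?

Premise 5 is F(lock_door), i.e. O(¬lock_door).
Premise 2 is O(¬inform_complaint → lock_door); contrapositively O(¬lock_door → inform_complaint). Since O(¬lock_door) holds, K gives O(inform_complaint).
Premise 1, O(¬file_memo → ¬inform_complaint), contraposes to O(inform_complaint → file_memo); with O(inform_complaint) we get O(file_memo).
Premise 9, O(¬review_prescription → ¬file_memo), contraposes to O(file_memo → review_prescription); with O(file_memo) we get O(review_prescription).
Premise 10, O(¬audit_appeal → ¬review_prescription), contraposes to O(review_prescription → audit_appeal); with O(review_prescription) we get O(audit_appeal).
Premise 11 is O(¬review_backup → ¬audit_appeal); contrapositively O(audit_appeal → review_backup). Since O(audit_appeal) holds, K gives O(review_backup).
Premise 7 is O(¬flag_ballot → ¬review_backup); contrapositively O(review_backup → flag_ballot). Since O(review_backup) holds, K gives O(flag_ballot).
Premises 3, 4, 6, 8, 12 do not contribute to this derivation.
Hence flag_ballot is obligatory.

Obligatory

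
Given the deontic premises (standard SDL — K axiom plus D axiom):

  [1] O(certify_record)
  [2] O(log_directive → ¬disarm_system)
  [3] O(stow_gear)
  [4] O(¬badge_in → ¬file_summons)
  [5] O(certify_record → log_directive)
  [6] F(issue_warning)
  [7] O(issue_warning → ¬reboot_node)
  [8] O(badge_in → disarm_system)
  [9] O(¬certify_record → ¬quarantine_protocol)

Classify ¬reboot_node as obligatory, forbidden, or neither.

Neither

Premise 7 is O(issue_warning → ¬reboot_node), but O(issue_warning) is not derivable from the premises, so it does not yield O(¬reboot_node).
No premise or chain of K-axiom applications forces O(¬reboot_node), and none forces O(reboot_node). So ¬reboot_node is neither obligatory nor forbidden under these norms.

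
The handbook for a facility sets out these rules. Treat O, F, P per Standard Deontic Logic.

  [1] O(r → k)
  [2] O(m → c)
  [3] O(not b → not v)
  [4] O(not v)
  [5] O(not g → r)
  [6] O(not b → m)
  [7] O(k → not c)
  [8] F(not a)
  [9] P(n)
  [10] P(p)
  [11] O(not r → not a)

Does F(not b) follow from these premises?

Premise 8, F(not a), is equivalent to O(a).
Premise 11 is O(not r → not a); contrapositively O(a → r). Since O(a) holds, K gives O(r).
Premise 1 is O(r → k); since O(r), deontic closure gives O(k).
Applying K to premise 7 (O(k → not c)) and O(k) yields O(not c).
Premise 2 is O(m → c); contrapositively O(not c → not m). Since O(not c) holds, K gives O(not m).
The contrapositive of premise 6 (O(not b → m)) is O(not m → b), and O(not m) is already established, so O(b).
Premises 3, 4, 5, 9, 10 do not contribute to this derivation.
So O(b) holds, i.e. F(not b). The claim follows.

Yes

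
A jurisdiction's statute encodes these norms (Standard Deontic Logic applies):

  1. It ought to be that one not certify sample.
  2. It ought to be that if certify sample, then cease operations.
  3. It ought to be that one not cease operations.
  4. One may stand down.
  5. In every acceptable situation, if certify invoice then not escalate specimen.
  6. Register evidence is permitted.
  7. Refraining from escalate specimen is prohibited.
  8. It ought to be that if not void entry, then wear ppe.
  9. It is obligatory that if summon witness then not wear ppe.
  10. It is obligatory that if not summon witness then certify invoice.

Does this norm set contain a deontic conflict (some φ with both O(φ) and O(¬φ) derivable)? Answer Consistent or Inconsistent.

Premise 2 is O(certify_sample → cease_operations), but O(certify_sample) is not derivable from the premises, so it does not yield O(cease_operations).
So O(cease_operations) is not derivable, and the apparent clash with O(¬cease_operations) does not arise.
A world satisfying every obligation exists (e.g. cease_operations=false, certify_invoice=false, certify_sample=false, escalate_specimen=true, register_evidence=false, stand_down=false, summon_witness=true, void_entry=true, wear_ppe=false); no atom is both obligatory and forbidden, so the set is consistent.

Consistent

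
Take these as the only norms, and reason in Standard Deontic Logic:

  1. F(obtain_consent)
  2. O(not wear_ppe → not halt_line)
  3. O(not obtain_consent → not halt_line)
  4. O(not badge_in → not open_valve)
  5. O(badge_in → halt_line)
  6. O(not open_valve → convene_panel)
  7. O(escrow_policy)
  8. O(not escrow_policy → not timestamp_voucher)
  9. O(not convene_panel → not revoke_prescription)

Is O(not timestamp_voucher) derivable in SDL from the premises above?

No

Premise 8 is O(not escrow_policy → not timestamp_voucher), but O(not escrow_policy) is not derivable from the premises, so it does not yield O(not timestamp_voucher).
No other premise forces O(not timestamp_voucher). An ideal world satisfying every premise can still have not timestamp_voucher false, so O(not timestamp_voucher) is not derivable.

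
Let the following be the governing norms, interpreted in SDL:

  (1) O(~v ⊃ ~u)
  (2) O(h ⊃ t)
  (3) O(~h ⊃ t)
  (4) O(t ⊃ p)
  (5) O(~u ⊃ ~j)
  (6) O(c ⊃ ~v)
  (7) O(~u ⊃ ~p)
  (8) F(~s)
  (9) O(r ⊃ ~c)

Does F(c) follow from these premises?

Yes

Premises 2 and 3 cover both cases: O(h ⊃ t) and O(~h ⊃ t). Since h ∨ ~h is a tautology, O(t) follows.
Applying K to premise 4 (O(t ⊃ p)) and O(t) yields O(p).
Premise 7 is O(~u ⊃ ~p); contrapositively O(p ⊃ u). Since O(p) holds, K gives O(u).
The contrapositive of premise 1 (O(~v ⊃ ~u)) is O(u ⊃ v), and O(u) is already established, so O(v).
The contrapositive of premise 6 (O(c ⊃ ~v)) is O(v ⊃ ~c), and O(v) is already established, so O(~c).
Premises 5, 8, 9 do not contribute to this derivation.
So O(~c) holds, i.e. F(c). The claim follows.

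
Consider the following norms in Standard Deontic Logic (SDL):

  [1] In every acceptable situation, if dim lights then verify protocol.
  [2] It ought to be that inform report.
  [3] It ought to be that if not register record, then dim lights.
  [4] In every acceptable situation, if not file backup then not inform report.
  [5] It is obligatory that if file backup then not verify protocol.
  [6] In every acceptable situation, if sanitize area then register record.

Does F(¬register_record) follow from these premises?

Premise 2 gives O(inform_report).
Premise 4, O(¬file_backup → ¬inform_report), contraposes to O(inform_report → file_backup); with O(inform_report) we get O(file_backup).
With premise 5, O(file_backup → ¬verify_protocol), the K-axiom yields O(¬verify_protocol).
Premise 1, O(dim_lights → verify_protocol), contraposes to O(¬verify_protocol → ¬dim_lights); with O(¬verify_protocol) we get O(¬dim_lights).
Premise 3 is O(¬register_record → dim_lights); contrapositively O(¬dim_lights → register_record). Since O(¬dim_lights) holds, K gives O(register_record).
Premise 6 does not contribute to this derivation.
So O(register_record) holds, i.e. F(¬register_record). The claim follows.

Yes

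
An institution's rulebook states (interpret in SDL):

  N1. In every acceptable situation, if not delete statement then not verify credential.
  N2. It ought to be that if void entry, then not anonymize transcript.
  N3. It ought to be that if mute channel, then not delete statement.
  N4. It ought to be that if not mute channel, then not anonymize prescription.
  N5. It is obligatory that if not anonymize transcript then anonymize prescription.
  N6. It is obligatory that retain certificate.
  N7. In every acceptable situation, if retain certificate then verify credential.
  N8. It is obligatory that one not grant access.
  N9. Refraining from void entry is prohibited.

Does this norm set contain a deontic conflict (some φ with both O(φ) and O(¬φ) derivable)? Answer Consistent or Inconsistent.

Inconsistent

Premise 6 states O(retain_certificate) outright.
Premise 7 is O(retain_certificate → verify_credential); since O(retain_certificate), deontic closure gives O(verify_credential).
Premise 1, O(¬delete_statement → ¬verify_credential), contraposes to O(verify_credential → delete_statement); with O(verify_credential) we get O(delete_statement).
Premise 3, O(mute_channel → ¬delete_statement), contraposes to O(delete_statement → ¬mute_channel); with O(delete_statement) we get O(¬mute_channel).
Applying K to premise 4 (O(¬mute_channel → ¬anonymize_prescription)) and O(¬mute_channel) yields O(¬anonymize_prescription).
Premise 5, O(¬anonymize_transcript → anonymize_prescription), contraposes to O(¬anonymize_prescription → anonymize_transcript); with O(¬anonymize_prescription) we get O(anonymize_transcript).
The contrapositive of premise 2 (O(void_entry → ¬anonymize_transcript)) is O(anonymize_transcript → ¬void_entry), and O(anonymize_transcript) is already established, so O(¬void_entry).
Yet premise 9 is F(¬void_entry), i.e. O(void_entry).
We now have both O(¬void_entry) and O(void_entry) — void_entry is simultaneously obligatory and forbidden, violating the D-axiom.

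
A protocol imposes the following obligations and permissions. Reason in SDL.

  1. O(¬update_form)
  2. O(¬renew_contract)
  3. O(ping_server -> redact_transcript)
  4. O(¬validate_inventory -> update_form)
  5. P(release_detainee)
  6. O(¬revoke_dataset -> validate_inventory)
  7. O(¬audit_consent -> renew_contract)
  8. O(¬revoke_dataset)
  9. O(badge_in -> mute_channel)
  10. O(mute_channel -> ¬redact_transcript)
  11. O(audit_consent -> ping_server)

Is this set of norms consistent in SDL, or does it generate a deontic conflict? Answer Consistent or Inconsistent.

Consistent

Premise 4 is O(¬validate_inventory -> update_form), but O(¬validate_inventory) is not derivable from the premises, so it does not yield O(update_form).
So O(update_form) is not derivable, and the apparent clash with O(¬update_form) does not arise.
A world satisfying every obligation exists (e.g. audit_consent=true, badge_in=false, mute_channel=false, ping_server=true, redact_transcript=true, release_detainee=false, renew_contract=false, revoke_dataset=false, update_form=false, validate_inventory=true); no atom is both obligatory and forbidden, so the set is consistent.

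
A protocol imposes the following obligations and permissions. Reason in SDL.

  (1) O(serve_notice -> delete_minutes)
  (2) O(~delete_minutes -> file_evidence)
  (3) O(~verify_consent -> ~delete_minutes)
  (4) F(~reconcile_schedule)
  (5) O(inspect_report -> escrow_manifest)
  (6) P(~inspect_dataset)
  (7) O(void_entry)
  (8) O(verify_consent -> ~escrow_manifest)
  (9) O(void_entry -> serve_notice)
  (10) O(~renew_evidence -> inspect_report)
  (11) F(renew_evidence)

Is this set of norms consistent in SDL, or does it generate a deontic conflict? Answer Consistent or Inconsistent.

Premise 7 gives O(void_entry).
Applying K to premise 9 (O(void_entry -> serve_notice)) and O(void_entry) yields O(serve_notice).
Premise 1 is O(serve_notice -> delete_minutes); since O(serve_notice), deontic closure gives O(delete_minutes).
Premise 3, O(~verify_consent -> ~delete_minutes), contraposes to O(delete_minutes -> verify_consent); with O(delete_minutes) we get O(verify_consent).
Premise 8 is O(verify_consent -> ~escrow_manifest); since O(verify_consent), deontic closure gives O(~escrow_manifest).
Premise 5, O(inspect_report -> escrow_manifest), contraposes to O(~escrow_manifest -> ~inspect_report); with O(~escrow_manifest) we get O(~inspect_report).
Premise 10, O(~renew_evidence -> inspect_report), contraposes to O(~inspect_report -> renew_evidence); with O(~inspect_report) we get O(renew_evidence).
However, F(renew_evidence) at premise 11 amounts to O(~renew_evidence).
We now have both O(renew_evidence) and O(~renew_evidence) — renew_evidence is simultaneously obligatory and forbidden, violating the D-axiom.

Inconsistent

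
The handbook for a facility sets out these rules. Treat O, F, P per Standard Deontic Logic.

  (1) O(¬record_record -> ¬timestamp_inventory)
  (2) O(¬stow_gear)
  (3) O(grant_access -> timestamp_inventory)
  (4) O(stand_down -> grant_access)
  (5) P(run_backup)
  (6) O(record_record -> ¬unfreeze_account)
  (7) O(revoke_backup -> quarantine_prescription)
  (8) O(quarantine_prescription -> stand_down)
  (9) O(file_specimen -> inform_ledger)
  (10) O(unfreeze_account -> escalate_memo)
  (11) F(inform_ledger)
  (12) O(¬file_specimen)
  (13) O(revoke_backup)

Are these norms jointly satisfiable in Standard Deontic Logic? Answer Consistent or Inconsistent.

Premise 9 is O(file_specimen -> inform_ledger), but O(file_specimen) is not derivable from the premises, so it does not yield O(inform_ledger).
So O(inform_ledger) is not derivable, and the apparent clash with O(¬inform_ledger) does not arise.
A world satisfying every obligation exists (e.g. escalate_memo=false, file_specimen=false, grant_access=true, inform_ledger=false, quarantine_prescription=true, record_record=true, revoke_backup=true, run_backup=false, stand_down=true, stow_gear=false, timestamp_inventory=true, unfreeze_account=false); no atom is both obligatory and forbidden, so the set is consistent.

Consistent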